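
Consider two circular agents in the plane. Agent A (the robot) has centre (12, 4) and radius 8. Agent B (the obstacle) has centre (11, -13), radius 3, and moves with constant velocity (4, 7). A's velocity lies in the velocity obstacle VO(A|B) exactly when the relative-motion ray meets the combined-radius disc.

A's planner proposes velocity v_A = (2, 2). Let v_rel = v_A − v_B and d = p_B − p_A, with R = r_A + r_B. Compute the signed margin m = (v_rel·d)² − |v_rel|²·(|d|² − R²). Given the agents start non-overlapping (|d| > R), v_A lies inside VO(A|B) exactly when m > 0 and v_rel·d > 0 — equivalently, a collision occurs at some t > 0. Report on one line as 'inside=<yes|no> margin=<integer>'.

d = (-1, -17),  |d|² = 290;  R = 8+3 = 11,  c = 290−11² = 169
v_rel = (-2, -5),  |v_rel|² = 29;  v_rel·d = (-2)·(-1) + (-5)·(-17) = 87
29·t² − 174·t + 169 = 0  ⇒  m = 87² − 29·169 = 2668
m = 2668 > 0,  v_rel·d = 87 > 0  ⇒  inside

inside=yes margin=2668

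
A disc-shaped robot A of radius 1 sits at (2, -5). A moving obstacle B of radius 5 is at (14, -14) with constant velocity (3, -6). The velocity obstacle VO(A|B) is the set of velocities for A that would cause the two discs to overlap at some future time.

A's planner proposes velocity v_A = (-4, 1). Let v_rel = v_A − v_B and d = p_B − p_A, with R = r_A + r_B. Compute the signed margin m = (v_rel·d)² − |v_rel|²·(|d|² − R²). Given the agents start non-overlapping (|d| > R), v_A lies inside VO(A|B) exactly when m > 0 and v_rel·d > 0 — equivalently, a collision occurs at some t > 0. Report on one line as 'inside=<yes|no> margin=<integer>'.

d = (12, -9),  |d|² = 225;  R = 1+5 = 6,  c = 225−6² = 189
v_rel = (-7, 7),  |v_rel|² = 98;  v_rel·d = (-7)·(12) + (7)·(-9) = -147
98·t² + 294·t + 189 = 0  ⇒  m = (-147)² − 98·189 = 3087
m = 3087 > 0,  v_rel·d = -147 < 0  ⇒  outside

inside=no margin=3087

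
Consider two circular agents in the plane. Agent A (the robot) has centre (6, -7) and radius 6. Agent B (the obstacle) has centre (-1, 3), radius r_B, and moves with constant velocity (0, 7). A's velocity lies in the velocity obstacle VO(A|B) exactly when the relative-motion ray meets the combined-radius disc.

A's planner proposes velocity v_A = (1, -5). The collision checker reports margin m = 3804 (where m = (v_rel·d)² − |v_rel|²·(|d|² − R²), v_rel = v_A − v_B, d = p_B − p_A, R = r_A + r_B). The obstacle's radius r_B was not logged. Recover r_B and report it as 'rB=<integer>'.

m = 3804
d = (-7, 10);  v_rel = (1, -12),  |v_rel|² = 145
v_rel×d = (1)·(10) − (-12)·(-7) = -74
since m = R²·145 − (-74)²:  R² = (5476 + 3804) / 145 = 64
R = √64 = 8  ⇒  r_B = 8 − 6 = 2

rB=2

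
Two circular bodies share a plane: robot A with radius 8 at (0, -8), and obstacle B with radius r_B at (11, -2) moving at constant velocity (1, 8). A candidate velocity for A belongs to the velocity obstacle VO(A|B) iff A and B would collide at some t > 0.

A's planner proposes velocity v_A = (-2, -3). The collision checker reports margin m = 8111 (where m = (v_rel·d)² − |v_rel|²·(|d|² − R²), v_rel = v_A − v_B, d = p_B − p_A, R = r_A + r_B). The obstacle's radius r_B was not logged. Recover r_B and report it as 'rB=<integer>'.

m = 8111
d = (11, 6);  v_rel = (-3, -11),  |v_rel|² = 130
v_rel×d = (-3)·(6) − (-11)·(11) = 103
since m = R²·130 − 103²:  R² = (10609 + 8111) / 130 = 144
R = √144 = 12  ⇒  r_B = 12 − 8 = 4

rB=4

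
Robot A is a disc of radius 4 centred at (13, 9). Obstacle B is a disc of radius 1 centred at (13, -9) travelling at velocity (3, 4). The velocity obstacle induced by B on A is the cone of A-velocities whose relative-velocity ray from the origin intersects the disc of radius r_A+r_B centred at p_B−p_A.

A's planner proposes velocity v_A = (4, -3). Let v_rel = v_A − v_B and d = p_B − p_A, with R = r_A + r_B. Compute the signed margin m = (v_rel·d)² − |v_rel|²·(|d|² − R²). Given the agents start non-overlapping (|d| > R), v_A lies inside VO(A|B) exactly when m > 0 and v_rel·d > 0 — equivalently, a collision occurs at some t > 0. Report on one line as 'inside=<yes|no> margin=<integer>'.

d = (0, -18),  |d|² = 324;  R = 4+1 = 5,  c = 324−5² = 299
v_rel = (1, -7),  |v_rel|² = 50;  v_rel·d = (1)·(0) + (-7)·(-18) = 126
50·t² − 252·t + 299 = 0  ⇒  m = 126² − 50·299 = 926
m = 926 > 0,  v_rel·d = 126 > 0  ⇒  inside

inside=yes margin=926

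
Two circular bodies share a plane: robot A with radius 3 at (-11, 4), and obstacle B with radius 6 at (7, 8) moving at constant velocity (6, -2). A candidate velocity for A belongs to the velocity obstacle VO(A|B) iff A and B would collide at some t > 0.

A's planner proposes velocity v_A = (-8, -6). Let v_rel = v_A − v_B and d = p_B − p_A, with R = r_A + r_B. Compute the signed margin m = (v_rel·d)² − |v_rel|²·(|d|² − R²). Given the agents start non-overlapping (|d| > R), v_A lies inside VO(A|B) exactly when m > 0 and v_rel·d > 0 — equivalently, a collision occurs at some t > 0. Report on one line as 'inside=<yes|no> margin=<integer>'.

d = (18, 4),  |d|² = 340;  R = 3+6 = 9,  c = 340−9² = 259
v_rel = (-14, -4),  |v_rel|² = 212;  v_rel·d = (-14)·(18) + (-4)·(4) = -268
212·t² + 536·t + 259 = 0  ⇒  m = (-268)² − 212·259 = 16916
m = 16916 > 0,  v_rel·d = -268 < 0  ⇒  outside

inside=no margin=16916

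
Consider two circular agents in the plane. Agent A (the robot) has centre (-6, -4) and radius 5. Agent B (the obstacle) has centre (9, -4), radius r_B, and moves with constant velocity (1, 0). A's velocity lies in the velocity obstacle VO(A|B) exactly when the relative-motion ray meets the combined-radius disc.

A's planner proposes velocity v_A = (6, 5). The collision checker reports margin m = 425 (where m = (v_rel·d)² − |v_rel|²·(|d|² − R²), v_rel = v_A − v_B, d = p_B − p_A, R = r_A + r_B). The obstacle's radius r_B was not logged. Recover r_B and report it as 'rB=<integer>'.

m = 425
d = (15, 0);  v_rel = (5, 5),  |v_rel|² = 50
v_rel×d = (5)·(0) − (5)·(15) = -75
since m = R²·50 − (-75)²:  R² = (5625 + 425) / 50 = 121
R = √121 = 11  ⇒  r_B = 11 − 5 = 6

rB=6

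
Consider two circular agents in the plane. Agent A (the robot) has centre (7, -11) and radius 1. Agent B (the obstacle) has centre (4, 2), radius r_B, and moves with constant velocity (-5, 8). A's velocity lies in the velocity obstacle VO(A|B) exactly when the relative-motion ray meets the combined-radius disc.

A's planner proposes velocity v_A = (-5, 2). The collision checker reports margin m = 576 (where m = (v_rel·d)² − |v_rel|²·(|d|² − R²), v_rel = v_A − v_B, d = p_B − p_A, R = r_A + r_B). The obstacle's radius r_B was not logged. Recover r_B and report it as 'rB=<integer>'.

m = 576
d = (-3, 13);  v_rel = (0, -6),  |v_rel|² = 36
v_rel×d = (0)·(13) − (-6)·(-3) = -18
since m = R²·36 − (-18)²:  R² = (324 + 576) / 36 = 25
R = √25 = 5  ⇒  r_B = 5 − 1 = 4

rB=4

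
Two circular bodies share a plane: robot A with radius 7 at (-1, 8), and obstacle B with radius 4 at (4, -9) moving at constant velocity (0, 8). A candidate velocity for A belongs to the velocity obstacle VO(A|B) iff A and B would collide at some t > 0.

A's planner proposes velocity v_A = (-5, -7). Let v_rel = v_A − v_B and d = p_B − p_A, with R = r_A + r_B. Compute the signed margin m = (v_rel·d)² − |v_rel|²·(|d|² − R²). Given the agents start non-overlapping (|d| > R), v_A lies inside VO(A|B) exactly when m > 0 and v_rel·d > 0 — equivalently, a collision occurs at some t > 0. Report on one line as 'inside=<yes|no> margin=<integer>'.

d = (5, -17),  |d|² = 314;  R = 7+4 = 11,  c = 314−11² = 193
v_rel = (-5, -15),  |v_rel|² = 250;  v_rel·d = (-5)·(5) + (-15)·(-17) = 230
250·t² − 460·t + 193 = 0  ⇒  m = 230² − 250·193 = 4650
m = 4650 > 0,  v_rel·d = 230 > 0  ⇒  inside

inside=yes margin=4650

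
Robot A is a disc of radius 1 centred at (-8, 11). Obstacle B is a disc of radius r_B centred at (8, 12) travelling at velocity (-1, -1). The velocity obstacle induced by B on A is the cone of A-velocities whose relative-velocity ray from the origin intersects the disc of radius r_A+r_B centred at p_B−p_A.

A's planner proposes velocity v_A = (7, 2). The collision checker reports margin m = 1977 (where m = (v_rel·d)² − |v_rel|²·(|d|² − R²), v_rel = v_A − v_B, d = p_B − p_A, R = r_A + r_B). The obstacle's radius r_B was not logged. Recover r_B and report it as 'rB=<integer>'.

m = 1977
d = (16, 1);  v_rel = (8, 3),  |v_rel|² = 73
v_rel×d = (8)·(1) − (3)·(16) = -40
since m = R²·73 − (-40)²:  R² = (1600 + 1977) / 73 = 49
R = √49 = 7  ⇒  r_B = 7 − 1 = 6

rB=6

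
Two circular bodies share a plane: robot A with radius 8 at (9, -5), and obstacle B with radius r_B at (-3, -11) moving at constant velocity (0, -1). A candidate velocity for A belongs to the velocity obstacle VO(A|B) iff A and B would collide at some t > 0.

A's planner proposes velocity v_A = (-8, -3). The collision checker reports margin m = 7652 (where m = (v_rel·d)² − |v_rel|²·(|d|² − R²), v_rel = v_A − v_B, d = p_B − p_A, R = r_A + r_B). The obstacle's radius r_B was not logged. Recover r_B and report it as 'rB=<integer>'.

m = 7652
d = (-12, -6);  v_rel = (-8, -2),  |v_rel|² = 68
v_rel×d = (-8)·(-6) − (-2)·(-12) = 24
since m = R²·68 − 24²:  R² = (576 + 7652) / 68 = 121
R = √121 = 11  ⇒  r_B = 11 − 8 = 3

rB=3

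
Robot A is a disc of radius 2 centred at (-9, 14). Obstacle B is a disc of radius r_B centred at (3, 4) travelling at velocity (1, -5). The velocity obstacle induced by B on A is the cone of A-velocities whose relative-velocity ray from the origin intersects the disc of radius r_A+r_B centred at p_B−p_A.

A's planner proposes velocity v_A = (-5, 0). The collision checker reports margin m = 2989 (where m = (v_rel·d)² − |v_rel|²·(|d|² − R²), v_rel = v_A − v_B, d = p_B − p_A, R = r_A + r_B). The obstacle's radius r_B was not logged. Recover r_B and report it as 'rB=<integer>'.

m = 2989
d = (12, -10);  v_rel = (-6, 5),  |v_rel|² = 61
v_rel×d = (-6)·(-10) − (5)·(12) = 0
since m = R²·61 − 0²:  R² = (0 + 2989) / 61 = 49
R = √49 = 7  ⇒  r_B = 7 − 2 = 5

rB=5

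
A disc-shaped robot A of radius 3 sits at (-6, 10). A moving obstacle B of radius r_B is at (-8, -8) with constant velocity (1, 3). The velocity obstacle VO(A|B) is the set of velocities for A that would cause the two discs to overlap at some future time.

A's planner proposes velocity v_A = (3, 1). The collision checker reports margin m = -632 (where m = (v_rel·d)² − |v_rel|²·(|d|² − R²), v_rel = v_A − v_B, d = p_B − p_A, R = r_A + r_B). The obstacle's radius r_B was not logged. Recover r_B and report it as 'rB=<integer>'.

m = -632
d = (-2, -18);  v_rel = (2, -2),  |v_rel|² = 8
v_rel×d = (2)·(-18) − (-2)·(-2) = -40
since m = R²·8 − (-40)²:  R² = (1600 + -632) / 8 = 121
R = √121 = 11  ⇒  r_B = 11 − 3 = 8

rB=8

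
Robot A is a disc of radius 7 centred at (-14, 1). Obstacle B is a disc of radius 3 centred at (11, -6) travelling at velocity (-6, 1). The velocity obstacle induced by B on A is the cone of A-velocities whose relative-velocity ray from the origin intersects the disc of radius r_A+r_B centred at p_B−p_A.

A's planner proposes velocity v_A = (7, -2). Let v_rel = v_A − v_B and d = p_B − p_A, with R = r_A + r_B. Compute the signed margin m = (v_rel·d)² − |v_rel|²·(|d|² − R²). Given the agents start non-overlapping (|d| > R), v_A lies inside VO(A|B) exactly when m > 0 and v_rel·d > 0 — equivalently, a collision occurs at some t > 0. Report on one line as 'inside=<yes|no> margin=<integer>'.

d = (25, -7),  |d|² = 674;  R = 7+3 = 10,  c = 674−10² = 574
v_rel = (13, -3),  |v_rel|² = 178;  v_rel·d = (13)·(25) + (-3)·(-7) = 346
178·t² − 692·t + 574 = 0  ⇒  m = 346² − 178·574 = 17544
m = 17544 > 0,  v_rel·d = 346 > 0  ⇒  inside

inside=yes margin=17544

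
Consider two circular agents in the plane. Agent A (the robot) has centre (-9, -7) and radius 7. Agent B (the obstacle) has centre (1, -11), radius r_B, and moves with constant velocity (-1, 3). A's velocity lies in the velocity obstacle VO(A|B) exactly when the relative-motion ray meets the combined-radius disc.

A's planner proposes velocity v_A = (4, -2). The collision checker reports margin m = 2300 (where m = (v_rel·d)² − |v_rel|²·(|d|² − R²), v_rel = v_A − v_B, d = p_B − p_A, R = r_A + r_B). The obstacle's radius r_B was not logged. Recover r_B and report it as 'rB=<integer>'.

m = 2300
d = (10, -4);  v_rel = (5, -5),  |v_rel|² = 50
v_rel×d = (5)·(-4) − (-5)·(10) = 30
since m = R²·50 − 30²:  R² = (900 + 2300) / 50 = 64
R = √64 = 8  ⇒  r_B = 8 − 7 = 1

rB=1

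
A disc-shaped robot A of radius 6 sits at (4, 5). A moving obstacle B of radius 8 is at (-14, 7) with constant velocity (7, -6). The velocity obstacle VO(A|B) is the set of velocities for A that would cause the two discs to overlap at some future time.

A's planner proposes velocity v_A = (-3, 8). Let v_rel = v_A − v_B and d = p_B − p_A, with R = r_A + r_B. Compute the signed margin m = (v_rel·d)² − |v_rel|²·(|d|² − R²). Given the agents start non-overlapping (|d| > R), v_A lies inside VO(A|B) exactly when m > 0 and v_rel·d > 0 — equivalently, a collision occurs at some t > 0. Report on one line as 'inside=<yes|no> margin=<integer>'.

d = (-18, 2),  |d|² = 328;  R = 6+8 = 14,  c = 328−14² = 132
v_rel = (-10, 14),  |v_rel|² = 296;  v_rel·d = (-10)·(-18) + (14)·(2) = 208
296·t² − 416·t + 132 = 0  ⇒  m = 208² − 296·132 = 4192
m = 4192 > 0,  v_rel·d = 208 > 0  ⇒  inside

inside=yes margin=4192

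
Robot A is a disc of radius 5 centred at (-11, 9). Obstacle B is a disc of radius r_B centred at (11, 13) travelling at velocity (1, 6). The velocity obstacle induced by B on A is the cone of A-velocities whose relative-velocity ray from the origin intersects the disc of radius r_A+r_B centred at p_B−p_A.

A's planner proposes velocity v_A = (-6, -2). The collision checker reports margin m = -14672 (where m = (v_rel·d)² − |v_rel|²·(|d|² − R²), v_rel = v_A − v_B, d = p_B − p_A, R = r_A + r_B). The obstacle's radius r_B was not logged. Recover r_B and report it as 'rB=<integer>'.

m = -14672
d = (22, 4);  v_rel = (-7, -8),  |v_rel|² = 113
v_rel×d = (-7)·(4) − (-8)·(22) = 148
since m = R²·113 − 148²:  R² = (21904 + -14672) / 113 = 64
R = √64 = 8  ⇒  r_B = 8 − 5 = 3

rB=3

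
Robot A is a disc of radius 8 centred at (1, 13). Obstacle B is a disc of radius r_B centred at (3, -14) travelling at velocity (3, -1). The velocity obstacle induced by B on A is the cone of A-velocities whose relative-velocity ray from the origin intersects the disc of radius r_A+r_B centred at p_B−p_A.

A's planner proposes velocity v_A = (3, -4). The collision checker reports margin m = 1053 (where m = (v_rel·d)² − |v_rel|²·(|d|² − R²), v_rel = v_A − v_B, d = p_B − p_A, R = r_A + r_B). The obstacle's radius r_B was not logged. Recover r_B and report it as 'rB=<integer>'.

m = 1053
d = (2, -27);  v_rel = (0, -3),  |v_rel|² = 9
v_rel×d = (0)·(-27) − (-3)·(2) = 6
since m = R²·9 − 6²:  R² = (36 + 1053) / 9 = 121
R = √121 = 11  ⇒  r_B = 11 − 8 = 3

rB=3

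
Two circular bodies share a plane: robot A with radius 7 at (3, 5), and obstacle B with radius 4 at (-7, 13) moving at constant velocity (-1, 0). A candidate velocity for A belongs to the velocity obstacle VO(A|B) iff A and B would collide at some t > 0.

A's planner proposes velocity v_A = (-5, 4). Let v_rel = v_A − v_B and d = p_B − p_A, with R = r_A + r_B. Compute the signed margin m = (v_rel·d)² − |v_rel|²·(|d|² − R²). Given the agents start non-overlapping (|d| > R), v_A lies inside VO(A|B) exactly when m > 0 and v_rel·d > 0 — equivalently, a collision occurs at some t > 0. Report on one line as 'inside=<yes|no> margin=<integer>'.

d = (-10, 8),  |d|² = 164;  R = 7+4 = 11,  c = 164−11² = 43
v_rel = (-4, 4),  |v_rel|² = 32;  v_rel·d = (-4)·(-10) + (4)·(8) = 72
32·t² − 144·t + 43 = 0  ⇒  m = 72² − 32·43 = 3808
m = 3808 > 0,  v_rel·d = 72 > 0  ⇒  inside

inside=yes margin=3808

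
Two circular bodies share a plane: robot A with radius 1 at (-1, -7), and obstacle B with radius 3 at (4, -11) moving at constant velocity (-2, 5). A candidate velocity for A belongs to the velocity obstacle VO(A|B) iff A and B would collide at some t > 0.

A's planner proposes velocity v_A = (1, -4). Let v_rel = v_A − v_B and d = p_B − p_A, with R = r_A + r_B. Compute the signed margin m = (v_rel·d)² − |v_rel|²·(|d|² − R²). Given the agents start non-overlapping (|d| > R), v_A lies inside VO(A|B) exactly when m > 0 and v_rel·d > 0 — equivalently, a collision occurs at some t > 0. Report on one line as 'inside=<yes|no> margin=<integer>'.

d = (5, -4),  |d|² = 41;  R = 1+3 = 4,  c = 41−4² = 25
v_rel = (3, -9),  |v_rel|² = 90;  v_rel·d = (3)·(5) + (-9)·(-4) = 51
90·t² − 102·t + 25 = 0  ⇒  m = 51² − 90·25 = 351
m = 351 > 0,  v_rel·d = 51 > 0  ⇒  inside

inside=yes margin=351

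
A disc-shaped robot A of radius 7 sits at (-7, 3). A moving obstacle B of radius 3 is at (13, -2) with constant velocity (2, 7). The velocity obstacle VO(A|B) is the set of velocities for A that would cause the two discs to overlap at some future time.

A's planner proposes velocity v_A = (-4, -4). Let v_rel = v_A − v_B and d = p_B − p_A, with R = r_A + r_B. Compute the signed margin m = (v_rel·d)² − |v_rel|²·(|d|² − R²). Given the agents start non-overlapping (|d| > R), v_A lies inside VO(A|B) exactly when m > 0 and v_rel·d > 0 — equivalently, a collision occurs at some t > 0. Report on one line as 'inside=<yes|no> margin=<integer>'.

d = (20, -5),  |d|² = 425;  R = 7+3 = 10,  c = 425−10² = 325
v_rel = (-6, -11),  |v_rel|² = 157;  v_rel·d = (-6)·(20) + (-11)·(-5) = -65
157·t² + 130·t + 325 = 0  ⇒  m = (-65)² − 157·325 = -46800
m = -46800 < 0,  v_rel·d = -65 < 0  ⇒  outside

inside=no margin=-46800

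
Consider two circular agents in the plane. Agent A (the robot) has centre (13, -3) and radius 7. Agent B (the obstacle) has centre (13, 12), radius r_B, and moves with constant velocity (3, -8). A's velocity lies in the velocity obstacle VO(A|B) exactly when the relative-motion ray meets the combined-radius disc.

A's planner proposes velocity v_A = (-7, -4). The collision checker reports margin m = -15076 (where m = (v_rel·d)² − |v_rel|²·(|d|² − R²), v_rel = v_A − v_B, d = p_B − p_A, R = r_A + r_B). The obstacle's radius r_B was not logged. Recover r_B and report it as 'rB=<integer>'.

m = -15076
d = (0, 15);  v_rel = (-10, 4),  |v_rel|² = 116
v_rel×d = (-10)·(15) − (4)·(0) = -150
since m = R²·116 − (-150)²:  R² = (22500 + -15076) / 116 = 64
R = √64 = 8  ⇒  r_B = 8 − 7 = 1

rB=1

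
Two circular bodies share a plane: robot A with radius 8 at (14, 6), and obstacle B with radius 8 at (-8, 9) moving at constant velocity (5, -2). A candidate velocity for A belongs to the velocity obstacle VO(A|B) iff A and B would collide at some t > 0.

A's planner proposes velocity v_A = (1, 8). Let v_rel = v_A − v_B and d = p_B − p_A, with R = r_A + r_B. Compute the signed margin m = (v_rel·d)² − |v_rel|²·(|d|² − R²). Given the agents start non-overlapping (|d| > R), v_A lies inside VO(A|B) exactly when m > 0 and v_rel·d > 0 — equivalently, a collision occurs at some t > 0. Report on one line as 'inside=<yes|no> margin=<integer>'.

d = (-22, 3),  |d|² = 493;  R = 8+8 = 16,  c = 493−16² = 237
v_rel = (-4, 10),  |v_rel|² = 116;  v_rel·d = (-4)·(-22) + (10)·(3) = 118
116·t² − 236·t + 237 = 0  ⇒  m = 118² − 116·237 = -13568
m = -13568 < 0,  v_rel·d = 118 > 0  ⇒  outside

inside=no margin=-13568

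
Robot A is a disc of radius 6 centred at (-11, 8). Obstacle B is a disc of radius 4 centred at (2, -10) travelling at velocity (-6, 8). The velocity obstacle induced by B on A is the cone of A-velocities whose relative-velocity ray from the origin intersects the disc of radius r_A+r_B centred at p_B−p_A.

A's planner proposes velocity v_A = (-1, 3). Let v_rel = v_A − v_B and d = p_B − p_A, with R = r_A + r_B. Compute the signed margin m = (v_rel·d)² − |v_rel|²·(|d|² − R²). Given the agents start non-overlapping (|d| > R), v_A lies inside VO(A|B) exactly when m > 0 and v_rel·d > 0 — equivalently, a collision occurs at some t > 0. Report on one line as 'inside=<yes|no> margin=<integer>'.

d = (13, -18),  |d|² = 493;  R = 6+4 = 10,  c = 493−10² = 393
v_rel = (5, -5),  |v_rel|² = 50;  v_rel·d = (5)·(13) + (-5)·(-18) = 155
50·t² − 310·t + 393 = 0  ⇒  m = 155² − 50·393 = 4375
m = 4375 > 0,  v_rel·d = 155 > 0  ⇒  inside

inside=yes margin=4375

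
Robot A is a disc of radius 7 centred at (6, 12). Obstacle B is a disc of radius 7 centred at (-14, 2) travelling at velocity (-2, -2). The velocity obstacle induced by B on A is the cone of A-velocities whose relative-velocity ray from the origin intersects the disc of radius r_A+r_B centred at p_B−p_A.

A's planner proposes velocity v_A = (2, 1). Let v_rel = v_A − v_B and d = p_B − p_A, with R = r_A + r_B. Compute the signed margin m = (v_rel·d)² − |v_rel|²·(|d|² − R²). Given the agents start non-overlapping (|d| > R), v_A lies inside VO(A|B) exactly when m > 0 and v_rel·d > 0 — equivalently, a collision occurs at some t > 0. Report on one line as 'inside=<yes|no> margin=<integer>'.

d = (-20, -10),  |d|² = 500;  R = 7+7 = 14,  c = 500−14² = 304
v_rel = (4, 3),  |v_rel|² = 25;  v_rel·d = (4)·(-20) + (3)·(-10) = -110
25·t² + 220·t + 304 = 0  ⇒  m = (-110)² − 25·304 = 4500
m = 4500 > 0,  v_rel·d = -110 < 0  ⇒  outside

inside=no margin=4500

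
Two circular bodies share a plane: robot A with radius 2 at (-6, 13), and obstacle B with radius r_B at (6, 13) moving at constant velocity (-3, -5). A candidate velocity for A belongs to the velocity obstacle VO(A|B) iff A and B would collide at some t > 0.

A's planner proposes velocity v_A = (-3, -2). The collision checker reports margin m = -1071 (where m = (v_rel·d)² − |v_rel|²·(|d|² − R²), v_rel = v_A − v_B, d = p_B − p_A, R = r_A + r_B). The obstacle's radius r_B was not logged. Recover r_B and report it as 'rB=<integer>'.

m = -1071
d = (12, 0);  v_rel = (0, 3),  |v_rel|² = 9
v_rel×d = (0)·(0) − (3)·(12) = -36
since m = R²·9 − (-36)²:  R² = (1296 + -1071) / 9 = 25
R = √25 = 5  ⇒  r_B = 5 − 2 = 3

rB=3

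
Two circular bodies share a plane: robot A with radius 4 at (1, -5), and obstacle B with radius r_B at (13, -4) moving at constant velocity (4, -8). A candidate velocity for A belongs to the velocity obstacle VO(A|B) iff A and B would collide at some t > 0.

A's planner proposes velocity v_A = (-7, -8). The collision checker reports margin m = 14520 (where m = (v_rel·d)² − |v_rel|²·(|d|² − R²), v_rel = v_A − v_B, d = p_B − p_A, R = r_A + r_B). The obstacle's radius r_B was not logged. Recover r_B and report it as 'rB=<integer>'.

m = 14520
d = (12, 1);  v_rel = (-11, 0),  |v_rel|² = 121
v_rel×d = (-11)·(1) − (0)·(12) = -11
since m = R²·121 − (-11)²:  R² = (121 + 14520) / 121 = 121
R = √121 = 11  ⇒  r_B = 11 − 4 = 7

rB=7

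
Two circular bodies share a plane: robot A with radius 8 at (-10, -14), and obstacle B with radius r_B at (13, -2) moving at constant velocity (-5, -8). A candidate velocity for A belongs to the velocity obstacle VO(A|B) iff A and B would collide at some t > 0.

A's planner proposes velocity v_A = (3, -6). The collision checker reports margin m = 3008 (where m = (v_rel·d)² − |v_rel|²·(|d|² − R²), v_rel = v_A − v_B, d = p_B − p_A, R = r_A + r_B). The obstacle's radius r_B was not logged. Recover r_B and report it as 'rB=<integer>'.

m = 3008
d = (23, 12);  v_rel = (8, 2),  |v_rel|² = 68
v_rel×d = (8)·(12) − (2)·(23) = 50
since m = R²·68 − 50²:  R² = (2500 + 3008) / 68 = 81
R = √81 = 9  ⇒  r_B = 9 − 8 = 1

rB=1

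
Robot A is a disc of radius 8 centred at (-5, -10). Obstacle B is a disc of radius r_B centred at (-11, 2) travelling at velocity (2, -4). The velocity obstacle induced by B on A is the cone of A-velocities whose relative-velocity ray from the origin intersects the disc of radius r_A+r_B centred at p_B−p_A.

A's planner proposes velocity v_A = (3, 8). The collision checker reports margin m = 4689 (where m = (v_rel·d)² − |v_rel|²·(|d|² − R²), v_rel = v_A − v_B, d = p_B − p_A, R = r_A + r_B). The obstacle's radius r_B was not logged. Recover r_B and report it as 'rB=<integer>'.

m = 4689
d = (-6, 12);  v_rel = (1, 12),  |v_rel|² = 145
v_rel×d = (1)·(12) − (12)·(-6) = 84
since m = R²·145 − 84²:  R² = (7056 + 4689) / 145 = 81
R = √81 = 9  ⇒  r_B = 9 − 8 = 1

rB=1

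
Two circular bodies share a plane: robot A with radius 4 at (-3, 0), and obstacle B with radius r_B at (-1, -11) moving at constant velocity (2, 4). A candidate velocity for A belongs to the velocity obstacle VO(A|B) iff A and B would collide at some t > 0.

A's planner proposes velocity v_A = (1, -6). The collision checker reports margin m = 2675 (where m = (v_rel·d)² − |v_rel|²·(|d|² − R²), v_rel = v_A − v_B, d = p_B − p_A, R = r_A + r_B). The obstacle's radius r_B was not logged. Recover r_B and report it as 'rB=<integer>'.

m = 2675
d = (2, -11);  v_rel = (-1, -10),  |v_rel|² = 101
v_rel×d = (-1)·(-11) − (-10)·(2) = 31
since m = R²·101 − 31²:  R² = (961 + 2675) / 101 = 36
R = √36 = 6  ⇒  r_B = 6 − 4 = 2

rB=2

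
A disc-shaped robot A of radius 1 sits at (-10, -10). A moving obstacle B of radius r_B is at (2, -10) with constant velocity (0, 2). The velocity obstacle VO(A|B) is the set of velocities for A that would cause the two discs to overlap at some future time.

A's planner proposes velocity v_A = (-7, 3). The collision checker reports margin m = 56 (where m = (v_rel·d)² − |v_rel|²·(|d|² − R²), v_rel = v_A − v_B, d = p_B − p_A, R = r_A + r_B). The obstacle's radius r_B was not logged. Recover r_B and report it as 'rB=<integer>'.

m = 56
d = (12, 0);  v_rel = (-7, 1),  |v_rel|² = 50
v_rel×d = (-7)·(0) − (1)·(12) = -12
since m = R²·50 − (-12)²:  R² = (144 + 56) / 50 = 4
R = √4 = 2  ⇒  r_B = 2 − 1 = 1

rB=1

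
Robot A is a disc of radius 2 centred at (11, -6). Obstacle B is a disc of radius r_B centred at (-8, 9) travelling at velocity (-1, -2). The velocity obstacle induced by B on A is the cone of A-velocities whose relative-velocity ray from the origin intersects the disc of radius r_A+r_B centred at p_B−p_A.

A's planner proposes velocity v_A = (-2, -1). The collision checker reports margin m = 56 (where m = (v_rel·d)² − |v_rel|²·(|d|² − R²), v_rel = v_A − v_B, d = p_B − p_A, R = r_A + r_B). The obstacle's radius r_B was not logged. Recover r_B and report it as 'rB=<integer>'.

m = 56
d = (-19, 15);  v_rel = (-1, 1),  |v_rel|² = 2
v_rel×d = (-1)·(15) − (1)·(-19) = 4
since m = R²·2 − 4²:  R² = (16 + 56) / 2 = 36
R = √36 = 6  ⇒  r_B = 6 − 2 = 4

rB=4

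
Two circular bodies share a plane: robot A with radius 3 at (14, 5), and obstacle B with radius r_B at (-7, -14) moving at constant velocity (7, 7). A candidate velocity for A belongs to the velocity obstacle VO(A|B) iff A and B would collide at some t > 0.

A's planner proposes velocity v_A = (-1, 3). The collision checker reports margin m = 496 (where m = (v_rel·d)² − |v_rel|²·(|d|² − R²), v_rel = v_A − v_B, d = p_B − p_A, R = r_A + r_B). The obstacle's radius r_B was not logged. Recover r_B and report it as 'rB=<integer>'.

m = 496
d = (-21, -19);  v_rel = (-8, -4),  |v_rel|² = 80
v_rel×d = (-8)·(-19) − (-4)·(-21) = 68
since m = R²·80 − 68²:  R² = (4624 + 496) / 80 = 64
R = √64 = 8  ⇒  r_B = 8 − 3 = 5

rB=5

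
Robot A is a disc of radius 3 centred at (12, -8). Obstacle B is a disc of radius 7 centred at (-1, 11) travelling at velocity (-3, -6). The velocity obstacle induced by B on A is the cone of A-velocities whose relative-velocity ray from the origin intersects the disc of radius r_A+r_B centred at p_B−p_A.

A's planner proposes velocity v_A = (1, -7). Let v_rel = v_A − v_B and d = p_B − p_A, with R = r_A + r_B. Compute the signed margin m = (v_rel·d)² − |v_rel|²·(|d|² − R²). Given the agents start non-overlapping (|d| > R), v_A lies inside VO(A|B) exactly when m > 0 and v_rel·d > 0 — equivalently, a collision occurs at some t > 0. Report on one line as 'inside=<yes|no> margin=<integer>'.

d = (-13, 19),  |d|² = 530;  R = 3+7 = 10,  c = 530−10² = 430
v_rel = (4, -1),  |v_rel|² = 17;  v_rel·d = (4)·(-13) + (-1)·(19) = -71
17·t² + 142·t + 430 = 0  ⇒  m = (-71)² − 17·430 = -2269
m = -2269 < 0,  v_rel·d = -71 < 0  ⇒  outside

inside=no margin=-2269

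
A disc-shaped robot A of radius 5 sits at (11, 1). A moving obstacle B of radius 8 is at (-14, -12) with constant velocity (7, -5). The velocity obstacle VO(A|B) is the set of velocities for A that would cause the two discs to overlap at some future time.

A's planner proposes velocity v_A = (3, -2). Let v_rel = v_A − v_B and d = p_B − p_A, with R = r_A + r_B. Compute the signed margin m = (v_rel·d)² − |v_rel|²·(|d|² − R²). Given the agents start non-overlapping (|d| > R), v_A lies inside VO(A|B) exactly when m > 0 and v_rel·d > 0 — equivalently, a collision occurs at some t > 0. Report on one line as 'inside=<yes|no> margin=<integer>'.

d = (-25, -13),  |d|² = 794;  R = 5+8 = 13,  c = 794−13² = 625
v_rel = (-4, 3),  |v_rel|² = 25;  v_rel·d = (-4)·(-25) + (3)·(-13) = 61
25·t² − 122·t + 625 = 0  ⇒  m = 61² − 25·625 = -11904
m = -11904 < 0,  v_rel·d = 61 > 0  ⇒  outside

inside=no margin=-11904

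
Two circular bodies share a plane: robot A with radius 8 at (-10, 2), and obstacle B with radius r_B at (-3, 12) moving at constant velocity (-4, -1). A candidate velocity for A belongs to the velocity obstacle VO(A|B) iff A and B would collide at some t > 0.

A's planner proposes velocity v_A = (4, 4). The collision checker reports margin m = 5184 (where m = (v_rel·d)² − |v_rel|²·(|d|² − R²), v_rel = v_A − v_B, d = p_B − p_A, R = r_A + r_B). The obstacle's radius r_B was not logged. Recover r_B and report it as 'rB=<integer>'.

m = 5184
d = (7, 10);  v_rel = (8, 5),  |v_rel|² = 89
v_rel×d = (8)·(10) − (5)·(7) = 45
since m = R²·89 − 45²:  R² = (2025 + 5184) / 89 = 81
R = √81 = 9  ⇒  r_B = 9 − 8 = 1

rB=1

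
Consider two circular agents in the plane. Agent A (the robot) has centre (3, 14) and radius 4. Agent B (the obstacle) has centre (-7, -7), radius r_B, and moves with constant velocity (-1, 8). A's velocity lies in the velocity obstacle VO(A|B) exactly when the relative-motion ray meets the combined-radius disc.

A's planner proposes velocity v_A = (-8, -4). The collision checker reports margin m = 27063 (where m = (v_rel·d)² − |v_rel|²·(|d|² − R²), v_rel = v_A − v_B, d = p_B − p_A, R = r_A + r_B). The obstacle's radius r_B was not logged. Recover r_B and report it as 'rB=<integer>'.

m = 27063
d = (-10, -21);  v_rel = (-7, -12),  |v_rel|² = 193
v_rel×d = (-7)·(-21) − (-12)·(-10) = 27
since m = R²·193 − 27²:  R² = (729 + 27063) / 193 = 144
R = √144 = 12  ⇒  r_B = 12 − 4 = 8

rB=8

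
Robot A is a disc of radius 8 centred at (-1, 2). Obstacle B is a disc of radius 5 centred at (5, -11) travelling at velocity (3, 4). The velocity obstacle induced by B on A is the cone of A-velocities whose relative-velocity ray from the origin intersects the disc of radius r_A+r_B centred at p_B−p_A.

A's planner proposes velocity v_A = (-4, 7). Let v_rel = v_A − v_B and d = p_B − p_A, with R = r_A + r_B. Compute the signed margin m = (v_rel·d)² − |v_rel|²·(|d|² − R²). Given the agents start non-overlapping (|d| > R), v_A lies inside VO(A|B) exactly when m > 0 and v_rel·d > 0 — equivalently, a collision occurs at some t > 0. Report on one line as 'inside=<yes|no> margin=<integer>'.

d = (6, -13),  |d|² = 205;  R = 8+5 = 13,  c = 205−13² = 36
v_rel = (-7, 3),  |v_rel|² = 58;  v_rel·d = (-7)·(6) + (3)·(-13) = -81
58·t² + 162·t + 36 = 0  ⇒  m = (-81)² − 58·36 = 4473
m = 4473 > 0,  v_rel·d = -81 < 0  ⇒  outside

inside=no margin=4473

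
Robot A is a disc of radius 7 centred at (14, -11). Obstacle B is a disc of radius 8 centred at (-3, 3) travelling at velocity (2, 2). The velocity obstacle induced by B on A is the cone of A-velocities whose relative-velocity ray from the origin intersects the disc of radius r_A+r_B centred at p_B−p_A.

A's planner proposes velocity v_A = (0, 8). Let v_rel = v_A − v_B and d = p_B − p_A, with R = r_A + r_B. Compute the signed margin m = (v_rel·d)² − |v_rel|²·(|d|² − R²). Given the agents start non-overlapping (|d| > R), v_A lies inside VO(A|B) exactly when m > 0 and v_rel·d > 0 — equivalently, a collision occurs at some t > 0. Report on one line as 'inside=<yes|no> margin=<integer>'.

d = (-17, 14),  |d|² = 485;  R = 7+8 = 15,  c = 485−15² = 260
v_rel = (-2, 6),  |v_rel|² = 40;  v_rel·d = (-2)·(-17) + (6)·(14) = 118
40·t² − 236·t + 260 = 0  ⇒  m = 118² − 40·260 = 3524
m = 3524 > 0,  v_rel·d = 118 > 0  ⇒  inside

inside=yes margin=3524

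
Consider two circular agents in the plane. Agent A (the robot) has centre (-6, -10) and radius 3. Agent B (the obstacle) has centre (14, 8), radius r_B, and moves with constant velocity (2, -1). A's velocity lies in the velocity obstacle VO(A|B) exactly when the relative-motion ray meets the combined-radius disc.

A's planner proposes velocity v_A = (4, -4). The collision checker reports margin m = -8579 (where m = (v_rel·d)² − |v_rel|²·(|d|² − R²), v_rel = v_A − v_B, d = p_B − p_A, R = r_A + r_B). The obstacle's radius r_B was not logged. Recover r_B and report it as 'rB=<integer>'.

m = -8579
d = (20, 18);  v_rel = (2, -3),  |v_rel|² = 13
v_rel×d = (2)·(18) − (-3)·(20) = 96
since m = R²·13 − 96²:  R² = (9216 + -8579) / 13 = 49
R = √49 = 7  ⇒  r_B = 7 − 3 = 4

rB=4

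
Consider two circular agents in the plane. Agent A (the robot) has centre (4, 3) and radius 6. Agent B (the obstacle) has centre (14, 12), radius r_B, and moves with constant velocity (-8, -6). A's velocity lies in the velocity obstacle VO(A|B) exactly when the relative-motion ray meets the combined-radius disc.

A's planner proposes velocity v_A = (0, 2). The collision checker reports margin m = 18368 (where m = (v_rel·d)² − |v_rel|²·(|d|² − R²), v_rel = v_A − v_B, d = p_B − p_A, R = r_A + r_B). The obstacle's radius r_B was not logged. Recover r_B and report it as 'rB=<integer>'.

m = 18368
d = (10, 9);  v_rel = (8, 8),  |v_rel|² = 128
v_rel×d = (8)·(9) − (8)·(10) = -8
since m = R²·128 − (-8)²:  R² = (64 + 18368) / 128 = 144
R = √144 = 12  ⇒  r_B = 12 − 6 = 6

rB=6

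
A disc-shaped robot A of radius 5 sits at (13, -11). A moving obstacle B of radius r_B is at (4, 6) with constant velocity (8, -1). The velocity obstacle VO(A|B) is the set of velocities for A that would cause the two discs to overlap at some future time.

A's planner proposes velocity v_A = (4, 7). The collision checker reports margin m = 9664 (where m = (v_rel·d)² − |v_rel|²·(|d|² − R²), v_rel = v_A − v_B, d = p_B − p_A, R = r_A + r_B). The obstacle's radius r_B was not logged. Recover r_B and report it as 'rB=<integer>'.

m = 9664
d = (-9, 17);  v_rel = (-4, 8),  |v_rel|² = 80
v_rel×d = (-4)·(17) − (8)·(-9) = 4
since m = R²·80 − 4²:  R² = (16 + 9664) / 80 = 121
R = √121 = 11  ⇒  r_B = 11 − 5 = 6

rB=6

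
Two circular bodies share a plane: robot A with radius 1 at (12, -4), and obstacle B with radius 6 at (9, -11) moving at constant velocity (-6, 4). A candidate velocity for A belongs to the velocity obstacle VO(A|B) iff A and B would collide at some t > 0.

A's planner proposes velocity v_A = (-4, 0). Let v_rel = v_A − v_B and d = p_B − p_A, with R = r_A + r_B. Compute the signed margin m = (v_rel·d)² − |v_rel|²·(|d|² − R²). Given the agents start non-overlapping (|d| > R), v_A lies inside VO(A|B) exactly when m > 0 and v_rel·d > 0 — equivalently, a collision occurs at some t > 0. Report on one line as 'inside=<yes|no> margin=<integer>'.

d = (-3, -7),  |d|² = 58;  R = 1+6 = 7,  c = 58−7² = 9
v_rel = (2, -4),  |v_rel|² = 20;  v_rel·d = (2)·(-3) + (-4)·(-7) = 22
20·t² − 44·t + 9 = 0  ⇒  m = 22² − 20·9 = 304
m = 304 > 0,  v_rel·d = 22 > 0  ⇒  inside

inside=yes margin=304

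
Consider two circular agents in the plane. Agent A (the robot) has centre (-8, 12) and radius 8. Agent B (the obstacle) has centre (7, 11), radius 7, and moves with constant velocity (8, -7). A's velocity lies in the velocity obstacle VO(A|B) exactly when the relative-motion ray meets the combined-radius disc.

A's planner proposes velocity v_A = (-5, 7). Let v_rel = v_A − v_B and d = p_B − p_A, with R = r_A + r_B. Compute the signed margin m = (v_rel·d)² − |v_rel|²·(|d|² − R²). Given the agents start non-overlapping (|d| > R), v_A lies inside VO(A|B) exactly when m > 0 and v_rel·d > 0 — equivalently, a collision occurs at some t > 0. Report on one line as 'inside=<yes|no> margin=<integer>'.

d = (15, -1),  |d|² = 226;  R = 8+7 = 15,  c = 226−15² = 1
v_rel = (-13, 14),  |v_rel|² = 365;  v_rel·d = (-13)·(15) + (14)·(-1) = -209
365·t² + 418·t + 1 = 0  ⇒  m = (-209)² − 365·1 = 43316
m = 43316 > 0,  v_rel·d = -209 < 0  ⇒  outside

inside=no margin=43316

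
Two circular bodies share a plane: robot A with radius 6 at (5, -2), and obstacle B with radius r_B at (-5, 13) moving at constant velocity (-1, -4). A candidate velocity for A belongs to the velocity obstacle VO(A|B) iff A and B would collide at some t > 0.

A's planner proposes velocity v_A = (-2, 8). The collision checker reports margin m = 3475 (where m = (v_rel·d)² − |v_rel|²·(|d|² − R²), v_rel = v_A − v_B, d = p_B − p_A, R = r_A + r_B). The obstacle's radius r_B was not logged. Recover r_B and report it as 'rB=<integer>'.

m = 3475
d = (-10, 15);  v_rel = (-1, 12),  |v_rel|² = 145
v_rel×d = (-1)·(15) − (12)·(-10) = 105
since m = R²·145 − 105²:  R² = (11025 + 3475) / 145 = 100
R = √100 = 10  ⇒  r_B = 10 − 6 = 4

rB=4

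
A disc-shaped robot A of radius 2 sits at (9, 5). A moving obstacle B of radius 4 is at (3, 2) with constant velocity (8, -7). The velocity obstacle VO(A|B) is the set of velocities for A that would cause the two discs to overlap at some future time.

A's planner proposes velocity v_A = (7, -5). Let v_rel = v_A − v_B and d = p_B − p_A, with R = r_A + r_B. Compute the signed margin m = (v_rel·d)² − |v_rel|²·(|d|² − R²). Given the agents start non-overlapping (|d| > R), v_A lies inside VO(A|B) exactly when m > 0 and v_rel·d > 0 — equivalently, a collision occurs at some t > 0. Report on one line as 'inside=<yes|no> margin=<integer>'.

d = (-6, -3),  |d|² = 45;  R = 2+4 = 6,  c = 45−6² = 9
v_rel = (-1, 2),  |v_rel|² = 5;  v_rel·d = (-1)·(-6) + (2)·(-3) = 0
5·t² − 0·t + 9 = 0  ⇒  m = 0² − 5·9 = -45
m = -45 < 0,  v_rel·d = 0 = 0  ⇒  outside

inside=no margin=-45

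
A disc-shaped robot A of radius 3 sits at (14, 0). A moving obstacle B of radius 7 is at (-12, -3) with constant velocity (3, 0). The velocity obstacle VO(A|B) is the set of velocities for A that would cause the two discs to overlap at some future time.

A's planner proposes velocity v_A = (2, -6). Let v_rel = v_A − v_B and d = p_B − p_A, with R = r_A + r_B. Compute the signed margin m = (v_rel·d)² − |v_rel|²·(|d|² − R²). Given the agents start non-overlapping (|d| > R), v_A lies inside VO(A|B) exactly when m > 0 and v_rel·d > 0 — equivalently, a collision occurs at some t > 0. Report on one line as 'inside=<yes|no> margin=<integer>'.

d = (-26, -3),  |d|² = 685;  R = 3+7 = 10,  c = 685−10² = 585
v_rel = (-1, -6),  |v_rel|² = 37;  v_rel·d = (-1)·(-26) + (-6)·(-3) = 44
37·t² − 88·t + 585 = 0  ⇒  m = 44² − 37·585 = -19709
m = -19709 < 0,  v_rel·d = 44 > 0  ⇒  outside

inside=no margin=-19709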